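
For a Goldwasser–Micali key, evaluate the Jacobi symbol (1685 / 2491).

-1

(1685 / 2491)
  = (2491 / 1685)    [QR: 1685 ≡ 1 mod 4, sign kept]
  = (806 / 1685)    [2491 ≡ 806 mod 1685]
  = -(403 / 1685)    [1685 ≡ 5 mod 8 ⇒ (2 / 1685) = -1]
  = -(1685 / 403)    [QR: 1685 ≡ 1 mod 4, sign kept]
  = -(73 / 403)    [1685 ≡ 73 mod 403]
  = -(403 / 73)    [QR: 73 ≡ 1 mod 4, sign kept]
  = -(38 / 73)    [403 ≡ 38 mod 73]
  = -(19 / 73)    [73 ≡ 1 mod 8 ⇒ (2 / 73) = +1]
  = -(73 / 19)    [QR: 73 ≡ 1 mod 4, sign kept]
  = -(16 / 19)    [73 ≡ 16 mod 19]
  = -(1 / 19)    [19 ≡ 3 mod 8 ⇒ (2 / 19)^4 = +1]
  = -1    [(1 / 19) = 1]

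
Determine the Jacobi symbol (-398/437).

(-398/437)
  = (398/437)    [437 ≡ 1 mod 4 ⇒ (-1/437) = +1]
  = -(199/437)    [437 ≡ 5 mod 8 ⇒ (2/437) = -1]
  = -(437/199)    [QR: 437 ≡ 1 mod 4, sign kept]
  = -(39/199)    [437 ≡ 39 mod 199]
  = (199/39)    [QR: both ≡ 3 mod 4, sign flips]
  = (4/39)    [199 ≡ 4 mod 39]
  = (1/39)    [39 ≡ 7 mod 8 ⇒ (2/39)^2 = +1]
  = 1    [(1/39) = 1]

1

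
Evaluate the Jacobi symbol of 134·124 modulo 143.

By multiplicativity, (134·124/143) = (134/143)·(124/143).
First factor (134/143):
(134/143)
  = (67/143)    [143 ≡ 7 mod 8 ⇒ (2/143) = +1]
  = -(143/67)    [QR: both ≡ 3 mod 4, sign flips]
  = -(9/67)    [143 ≡ 9 mod 67]
  = -(67/9)    [QR: 9 ≡ 1 mod 4, sign kept]
  = -(4/9)    [67 ≡ 4 mod 9]
  = -(1/9)    [9 ≡ 1 mod 8 ⇒ (2/9)^2 = +1]
  = -1    [(1/9) = 1]
Second factor (124/143):
(124/143)
  = (31/143)    [143 ≡ 7 mod 8 ⇒ (2/143)^2 = +1]
  = -(143/31)    [QR: both ≡ 3 mod 4, sign flips]
  = -(19/31)    [143 ≡ 19 mod 31]
  = (31/19)    [QR: both ≡ 3 mod 4, sign flips]
  = (12/19)    [31 ≡ 12 mod 19]
  = (3/19)    [19 ≡ 3 mod 8 ⇒ (2/19)^2 = +1]
  = -(19/3)    [QR: both ≡ 3 mod 4, sign flips]
  = -(1/3)    [19 ≡ 1 mod 3]
  = -1    [(1/3) = 1]
Product: (-1)·(-1) = 1.

1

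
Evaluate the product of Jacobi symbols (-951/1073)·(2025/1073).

By multiplicativity, (-951·2025/1073) = (-951/1073)·(2025/1073).
First factor (-951/1073):
Pull out -1: (-951/1073) = (-1/1073)·(951/1073). Since 1073 ≡ 1 (mod 4), (-1/1073) = +1. Now have (951/1073).
1073 ≡ 1 (mod 4), so quadratic reciprocity gives (951/1073) = (1073/951). Reduce: 1073 ≡ 122 (mod 951). Now have (122/951).
Factor out 2: 122 = 2·61. Since 951 ≡ 7 (mod 8), (2/951) = +1. Now have (61/951).
61 ≡ 1 (mod 4), so quadratic reciprocity gives (61/951) = (951/61). Reduce: 951 ≡ 36 (mod 61). Now have (36/61).
Factor out 2: 36 = 2^2·9. Since 61 ≡ 5 (mod 8), (2/61) = -1, and (2/61)^2 = +1. Now have (9/61).
9 ≡ 1 (mod 4), so quadratic reciprocity gives (9/61) = (61/9). Reduce: 61 ≡ 7 (mod 9). Now have (7/9).
9 ≡ 1 (mod 4), so quadratic reciprocity gives (7/9) = (9/7). Reduce: 9 ≡ 2 (mod 7). Now have (2/7).
Factor out 2: 2 = 2. Since 7 ≡ 7 (mod 8), (2/7) = +1. Now have (1/7).
(1/7) = 1. Collecting the sign factors: 1.
Second factor (2025/1073):
Reduce the numerator: 2025 ≡ 952 (mod 1073), so (2025/1073) = (952/1073).
Factor out 2: 952 = 2^3·119. Since 1073 ≡ 1 (mod 8), (2/1073) = +1, and (2/1073)^3 = +1. Now have (119/1073).
1073 ≡ 1 (mod 4), so quadratic reciprocity gives (119/1073) = (1073/119). Reduce: 1073 ≡ 2 (mod 119). Now have (2/119).
Factor out 2: 2 = 2. Since 119 ≡ 7 (mod 8), (2/119) = +1. Now have (1/119).
(1/119) = 1. Collecting the sign factors: 1.
Product: (1)·(1) = 1.

1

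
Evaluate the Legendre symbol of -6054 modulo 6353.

-1

Reduce the numerator: -6054 ≡ 299 (mod 6353), so (-6054/6353) = (299/6353).
6353 ≡ 1 (mod 4), so quadratic reciprocity gives (299/6353) = (6353/299). Reduce: 6353 ≡ 74 (mod 299). Now have (74/299).
Factor out 2: 74 = 2·37. Since 299 ≡ 3 (mod 8), (2/299) = -1. Now have -(37/299).
37 ≡ 1 (mod 4), so quadratic reciprocity gives (37/299) = (299/37). Reduce: 299 ≡ 3 (mod 37). Now have -(3/37).
37 ≡ 1 (mod 4), so quadratic reciprocity gives (3/37) = (37/3). Reduce: 37 ≡ 1 (mod 3). Now have -(1/3).
(1/3) = 1. Collecting the sign factors: -1.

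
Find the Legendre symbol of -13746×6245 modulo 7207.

By multiplicativity, (-13746·6245|7207) = (-13746|7207)·(6245|7207).
First factor (-13746|7207):
(-13746|7207)
  = (668|7207)    [-13746 ≡ 668 mod 7207]
  = (167|7207)    [7207 ≡ 7 mod 8 ⇒ (2|7207)^2 = +1]
  = -(7207|167)    [QR: both ≡ 3 mod 4, sign flips]
  = -(26|167)    [7207 ≡ 26 mod 167]
  = -(13|167)    [167 ≡ 7 mod 8 ⇒ (2|167) = +1]
  = -(167|13)    [QR: 13 ≡ 1 mod 4, sign kept]
  = -(11|13)    [167 ≡ 11 mod 13]
  = -(13|11)    [QR: 13 ≡ 1 mod 4, sign kept]
  = -(2|11)    [13 ≡ 2 mod 11]
  = (1|11)    [11 ≡ 3 mod 8 ⇒ (2|11) = -1]
  = 1    [(1|11) = 1]
Second factor (6245|7207):
(6245|7207)
  = (7207|6245)    [QR: 6245 ≡ 1 mod 4, sign kept]
  = (962|6245)    [7207 ≡ 962 mod 6245]
  = -(481|6245)    [6245 ≡ 5 mod 8 ⇒ (2|6245) = -1]
  = -(6245|481)    [QR: 481 ≡ 1 mod 4, sign kept]
  = -(473|481)    [6245 ≡ 473 mod 481]
  = -(481|473)    [QR: 473 ≡ 1 mod 4, sign kept]
  = -(8|473)    [481 ≡ 8 mod 473]
  = -(1|473)    [473 ≡ 1 mod 8 ⇒ (2|473)^3 = +1]
  = -1    [(1|473) = 1]
Product: (1)·(-1) = -1.

-1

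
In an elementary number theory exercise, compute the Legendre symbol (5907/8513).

1

(5907/8513)
  = (8513/5907)    [QR: 8513 ≡ 1 mod 4, sign kept]
  = (2606/5907)    [8513 ≡ 2606 mod 5907]
  = -(1303/5907)    [5907 ≡ 3 mod 8 ⇒ (2/5907) = -1]
  = (5907/1303)    [QR: both ≡ 3 mod 4, sign flips]
  = (695/1303)    [5907 ≡ 695 mod 1303]
  = -(1303/695)    [QR: both ≡ 3 mod 4, sign flips]
  = -(608/695)    [1303 ≡ 608 mod 695]
  = -(19/695)    [695 ≡ 7 mod 8 ⇒ (2/695)^5 = +1]
  = (695/19)    [QR: both ≡ 3 mod 4, sign flips]
  = (11/19)    [695 ≡ 11 mod 19]
  = -(19/11)    [QR: both ≡ 3 mod 4, sign flips]
  = -(8/11)    [19 ≡ 8 mod 11]
  = (1/11)    [11 ≡ 3 mod 8 ⇒ (2/11)^3 = -1]
  = 1    [(1/11) = 1]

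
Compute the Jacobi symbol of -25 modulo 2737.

Reduce the numerator: -25 ≡ 2712 (mod 2737), so (-25|2737) = (2712|2737).
Factor out 2: 2712 = 2^3·339. Since 2737 ≡ 1 (mod 8), (2|2737) = +1, and (2|2737)^3 = +1. Now have (339|2737).
2737 ≡ 1 (mod 4), so quadratic reciprocity gives (339|2737) = (2737|339). Reduce: 2737 ≡ 25 (mod 339). Now have (25|339).
25 ≡ 1 (mod 4), so quadratic reciprocity gives (25|339) = (339|25). Reduce: 339 ≡ 14 (mod 25). Now have (14|25).
Factor out 2: 14 = 2·7. Since 25 ≡ 1 (mod 8), (2|25) = +1. Now have (7|25).
25 ≡ 1 (mod 4), so quadratic reciprocity gives (7|25) = (25|7). Reduce: 25 ≡ 4 (mod 7). Now have (4|7).
Factor out 2: 4 = 2^2. Since 7 ≡ 7 (mod 8), (2|7) = +1, and (2|7)^2 = +1. Now have (1|7).
(1|7) = 1. Collecting the sign factors: 1.

1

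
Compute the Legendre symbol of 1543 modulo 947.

Reduce the numerator: 1543 ≡ 596 (mod 947), so (1543/947) = (596/947).
Factor out 2: 596 = 2^2·149. Since 947 ≡ 3 (mod 8), (2/947) = -1, and (2/947)^2 = +1. Now have (149/947).
149 ≡ 1 (mod 4), so quadratic reciprocity gives (149/947) = (947/149). Reduce: 947 ≡ 53 (mod 149). Now have (53/149).
53 ≡ 1 (mod 4), so quadratic reciprocity gives (53/149) = (149/53). Reduce: 149 ≡ 43 (mod 53). Now have (43/53).
53 ≡ 1 (mod 4), so quadratic reciprocity gives (43/53) = (53/43). Reduce: 53 ≡ 10 (mod 43). Now have (10/43).
Factor out 2: 10 = 2·5. Since 43 ≡ 3 (mod 8), (2/43) = -1. Now have -(5/43).
5 ≡ 1 (mod 4), so quadratic reciprocity gives (5/43) = (43/5). Reduce: 43 ≡ 3 (mod 5). Now have -(3/5).
5 ≡ 1 (mod 4), so quadratic reciprocity gives (3/5) = (5/3). Reduce: 5 ≡ 2 (mod 3). Now have -(2/3).
Factor out 2: 2 = 2. Since 3 ≡ 3 (mod 8), (2/3) = -1. Now have (1/3).
(1/3) = 1. Collecting the sign factors: 1.

1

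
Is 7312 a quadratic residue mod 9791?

Factor out 2: 7312 = 2^4·457. Since 9791 ≡ 7 (mod 8), (2/9791) = +1, and (2/9791)^4 = +1. Now have (457/9791).
457 ≡ 1 (mod 4), so quadratic reciprocity gives (457/9791) = (9791/457). Reduce: 9791 ≡ 194 (mod 457). Now have (194/457).
Factor out 2: 194 = 2·97. Since 457 ≡ 1 (mod 8), (2/457) = +1. Now have (97/457).
97 ≡ 1 (mod 4), so quadratic reciprocity gives (97/457) = (457/97). Reduce: 457 ≡ 69 (mod 97). Now have (69/97).
69 ≡ 1 (mod 4), so quadratic reciprocity gives (69/97) = (97/69). Reduce: 97 ≡ 28 (mod 69). Now have (28/69).
Factor out 2: 28 = 2^2·7. Since 69 ≡ 5 (mod 8), (2/69) = -1, and (2/69)^2 = +1. Now have (7/69).
69 ≡ 1 (mod 4), so quadratic reciprocity gives (7/69) = (69/7). Reduce: 69 ≡ 6 (mod 7). Now have (6/7).
Factor out 2: 6 = 2·3. Since 7 ≡ 7 (mod 8), (2/7) = +1. Now have (3/7).
Both 3 ≡ 3 and 7 ≡ 3 (mod 4), so reciprocity gives (3/7) = -(7/3). Reduce: 7 ≡ 1 (mod 3). Now have -(1/3).
(1/3) = 1. Collecting the sign factors: -1.
(7312/9791) = -1, and 9791 is prime, so 7312 is not a quadratic residue mod 9791.

no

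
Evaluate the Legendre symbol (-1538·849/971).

By multiplicativity, (-1538·849/971) = (-1538/971)·(849/971).
First factor (-1538/971):
(-1538/971)
  = (404/971)    [-1538 ≡ 404 mod 971]
  = (101/971)    [971 ≡ 3 mod 8 ⇒ (2/971)^2 = +1]
  = (971/101)    [QR: 101 ≡ 1 mod 4, sign kept]
  = (62/101)    [971 ≡ 62 mod 101]
  = -(31/101)    [101 ≡ 5 mod 8 ⇒ (2/101) = -1]
  = -(101/31)    [QR: 101 ≡ 1 mod 4, sign kept]
  = -(8/31)    [101 ≡ 8 mod 31]
  = -(1/31)    [31 ≡ 7 mod 8 ⇒ (2/31)^3 = +1]
  = -1    [(1/31) = 1]
Second factor (849/971):
(849/971)
  = (971/849)    [QR: 849 ≡ 1 mod 4, sign kept]
  = (122/849)    [971 ≡ 122 mod 849]
  = (61/849)    [849 ≡ 1 mod 8 ⇒ (2/849) = +1]
  = (849/61)    [QR: 61 ≡ 1 mod 4, sign kept]
  = (56/61)    [849 ≡ 56 mod 61]
  = -(7/61)    [61 ≡ 5 mod 8 ⇒ (2/61)^3 = -1]
  = -(61/7)    [QR: 61 ≡ 1 mod 4, sign kept]
  = -(5/7)    [61 ≡ 5 mod 7]
  = -(7/5)    [QR: 5 ≡ 1 mod 4, sign kept]
  = -(2/5)    [7 ≡ 2 mod 5]
  = (1/5)    [5 ≡ 5 mod 8 ⇒ (2/5) = -1]
  = 1    [(1/5) = 1]
Product: (-1)·(1) = -1.

-1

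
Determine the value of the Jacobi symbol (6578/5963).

-1

(6578/5963)
  = (615/5963)    [6578 ≡ 615 mod 5963]
  = -(5963/615)    [QR: both ≡ 3 mod 4, sign flips]
  = -(428/615)    [5963 ≡ 428 mod 615]
  = -(107/615)    [615 ≡ 7 mod 8 ⇒ (2/615)^2 = +1]
  = (615/107)    [QR: both ≡ 3 mod 4, sign flips]
  = (80/107)    [615 ≡ 80 mod 107]
  = (5/107)    [107 ≡ 3 mod 8 ⇒ (2/107)^4 = +1]
  = (107/5)    [QR: 5 ≡ 1 mod 4, sign kept]
  = (2/5)    [107 ≡ 2 mod 5]
  = -(1/5)    [5 ≡ 5 mod 8 ⇒ (2/5) = -1]
  = -1    [(1/5) = 1]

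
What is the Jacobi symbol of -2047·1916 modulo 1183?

By multiplicativity, (-2047·1916/1183) = (-2047/1183)·(1916/1183).
First factor (-2047/1183):
Reduce the numerator: -2047 ≡ 319 (mod 1183), so (-2047/1183) = (319/1183).
Both 319 ≡ 3 and 1183 ≡ 3 (mod 4), so reciprocity gives (319/1183) = -(1183/319). Reduce: 1183 ≡ 226 (mod 319). Now have -(226/319).
Factor out 2: 226 = 2·113. Since 319 ≡ 7 (mod 8), (2/319) = +1. Now have -(113/319).
113 ≡ 1 (mod 4), so quadratic reciprocity gives (113/319) = (319/113). Reduce: 319 ≡ 93 (mod 113). Now have -(93/113).
93 ≡ 1 (mod 4), so quadratic reciprocity gives (93/113) = (113/93). Reduce: 113 ≡ 20 (mod 93). Now have -(20/93).
Factor out 2: 20 = 2^2·5. Since 93 ≡ 5 (mod 8), (2/93) = -1, and (2/93)^2 = +1. Now have -(5/93).
5 ≡ 1 (mod 4), so quadratic reciprocity gives (5/93) = (93/5). Reduce: 93 ≡ 3 (mod 5). Now have -(3/5).
5 ≡ 1 (mod 4), so quadratic reciprocity gives (3/5) = (5/3). Reduce: 5 ≡ 2 (mod 3). Now have -(2/3).
Factor out 2: 2 = 2. Since 3 ≡ 3 (mod 8), (2/3) = -1. Now have (1/3).
(1/3) = 1. Collecting the sign factors: 1.
Second factor (1916/1183):
Reduce the numerator: 1916 ≡ 733 (mod 1183), so (1916/1183) = (733/1183).
733 ≡ 1 (mod 4), so quadratic reciprocity gives (733/1183) = (1183/733). Reduce: 1183 ≡ 450 (mod 733). Now have (450/733).
Factor out 2: 450 = 2·225. Since 733 ≡ 5 (mod 8), (2/733) = -1. Now have -(225/733).
225 ≡ 1 (mod 4), so quadratic reciprocity gives (225/733) = (733/225). Reduce: 733 ≡ 58 (mod 225). Now have -(58/225).
Factor out 2: 58 = 2·29. Since 225 ≡ 1 (mod 8), (2/225) = +1. Now have -(29/225).
29 ≡ 1 (mod 4), so quadratic reciprocity gives (29/225) = (225/29). Reduce: 225 ≡ 22 (mod 29). Now have -(22/29).
Factor out 2: 22 = 2·11. Since 29 ≡ 5 (mod 8), (2/29) = -1. Now have (11/29).
29 ≡ 1 (mod 4), so quadratic reciprocity gives (11/29) = (29/11). Reduce: 29 ≡ 7 (mod 11). Now have (7/11).
Both 7 ≡ 3 and 11 ≡ 3 (mod 4), so reciprocity gives (7/11) = -(11/7). Reduce: 11 ≡ 4 (mod 7). Now have -(4/7).
Factor out 2: 4 = 2^2. Since 7 ≡ 7 (mod 8), (2/7) = +1, and (2/7)^2 = +1. Now have -(1/7).
(1/7) = 1. Collecting the sign factors: -1.
Product: (1)·(-1) = -1.

-1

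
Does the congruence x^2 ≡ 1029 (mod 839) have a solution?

yes

Reduce the numerator: 1029 ≡ 190 (mod 839), so (1029|839) = (190|839).
Factor out 2: 190 = 2·95. Since 839 ≡ 7 (mod 8), (2|839) = +1. Now have (95|839).
Both 95 ≡ 3 and 839 ≡ 3 (mod 4), so reciprocity gives (95|839) = -(839|95). Reduce: 839 ≡ 79 (mod 95). Now have -(79|95).
Both 79 ≡ 3 and 95 ≡ 3 (mod 4), so reciprocity gives (79|95) = -(95|79). Reduce: 95 ≡ 16 (mod 79). Now have (16|79).
Factor out 2: 16 = 2^4. Since 79 ≡ 7 (mod 8), (2|79) = +1, and (2|79)^4 = +1. Now have (1|79).
(1|79) = 1. Collecting the sign factors: 1.
The Legendre symbol is 1, so x^2 ≡ 1029 (mod 839) has solution.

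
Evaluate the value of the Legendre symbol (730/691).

1

(730/691)
  = (39/691)    [730 ≡ 39 mod 691]
  = -(691/39)    [QR: both ≡ 3 mod 4, sign flips]
  = -(28/39)    [691 ≡ 28 mod 39]
  = -(7/39)    [39 ≡ 7 mod 8 ⇒ (2/39)^2 = +1]
  = (39/7)    [QR: both ≡ 3 mod 4, sign flips]
  = (4/7)    [39 ≡ 4 mod 7]
  = (1/7)    [7 ≡ 7 mod 8 ⇒ (2/7)^2 = +1]
  = 1    [(1/7) = 1]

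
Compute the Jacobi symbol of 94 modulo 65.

1

(94/65)
  = (29/65)    [94 ≡ 29 mod 65]
  = (65/29)    [QR: 29 ≡ 1 mod 4, sign kept]
  = (7/29)    [65 ≡ 7 mod 29]
  = (29/7)    [QR: 29 ≡ 1 mod 4, sign kept]
  = (1/7)    [29 ≡ 1 mod 7]
  = 1    [(1/7) = 1]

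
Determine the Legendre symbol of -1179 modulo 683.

(-1179/683)
  = -(1179/683)    [683 ≡ 3 mod 4 ⇒ (-1/683) = -1]
  = -(496/683)    [1179 ≡ 496 mod 683]
  = -(31/683)    [683 ≡ 3 mod 8 ⇒ (2/683)^4 = +1]
  = (683/31)    [QR: both ≡ 3 mod 4, sign flips]
  = (1/31)    [683 ≡ 1 mod 31]
  = 1    [(1/31) = 1]

1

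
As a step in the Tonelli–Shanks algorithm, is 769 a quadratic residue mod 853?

769 ≡ 1 (mod 4), so quadratic reciprocity gives (769|853) = (853|769). Reduce: 853 ≡ 84 (mod 769). Now have (84|769).
Factor out 2: 84 = 2^2·21. Since 769 ≡ 1 (mod 8), (2|769) = +1, and (2|769)^2 = +1. Now have (21|769).
21 ≡ 1 (mod 4), so quadratic reciprocity gives (21|769) = (769|21). Reduce: 769 ≡ 13 (mod 21). Now have (13|21).
13 ≡ 1 (mod 4), so quadratic reciprocity gives (13|21) = (21|13). Reduce: 21 ≡ 8 (mod 13). Now have (8|13).
Factor out 2: 8 = 2^3. Since 13 ≡ 5 (mod 8), (2|13) = -1, and (2|13)^3 = -1. Now have -(1|13).
(1|13) = 1. Collecting the sign factors: -1.
(769|853) = -1, and 853 is prime, so 769 is not a quadratic residue mod 853.

no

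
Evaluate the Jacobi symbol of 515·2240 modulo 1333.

-1

By multiplicativity, (515·2240/1333) = (515/1333)·(2240/1333).
First factor (515/1333):
(515/1333)
  = (1333/515)    [QR: 1333 ≡ 1 mod 4, sign kept]
  = (303/515)    [1333 ≡ 303 mod 515]
  = -(515/303)    [QR: both ≡ 3 mod 4, sign flips]
  = -(212/303)    [515 ≡ 212 mod 303]
  = -(53/303)    [303 ≡ 7 mod 8 ⇒ (2/303)^2 = +1]
  = -(303/53)    [QR: 53 ≡ 1 mod 4, sign kept]
  = -(38/53)    [303 ≡ 38 mod 53]
  = (19/53)    [53 ≡ 5 mod 8 ⇒ (2/53) = -1]
  = (53/19)    [QR: 53 ≡ 1 mod 4, sign kept]
  = (15/19)    [53 ≡ 15 mod 19]
  = -(19/15)    [QR: both ≡ 3 mod 4, sign flips]
  = -(4/15)    [19 ≡ 4 mod 15]
  = -(1/15)    [15 ≡ 7 mod 8 ⇒ (2/15)^2 = +1]
  = -1    [(1/15) = 1]
Second factor (2240/1333):
(2240/1333)
  = (907/1333)    [2240 ≡ 907 mod 1333]
  = (1333/907)    [QR: 1333 ≡ 1 mod 4, sign kept]
  = (426/907)    [1333 ≡ 426 mod 907]
  = -(213/907)    [907 ≡ 3 mod 8 ⇒ (2/907) = -1]
  = -(907/213)    [QR: 213 ≡ 1 mod 4, sign kept]
  = -(55/213)    [907 ≡ 55 mod 213]
  = -(213/55)    [QR: 213 ≡ 1 mod 4, sign kept]
  = -(48/55)    [213 ≡ 48 mod 55]
  = -(3/55)    [55 ≡ 7 mod 8 ⇒ (2/55)^4 = +1]
  = (55/3)    [QR: both ≡ 3 mod 4, sign flips]
  = (1/3)    [55 ≡ 1 mod 3]
  = 1    [(1/3) = 1]
Product: (-1)·(1) = -1.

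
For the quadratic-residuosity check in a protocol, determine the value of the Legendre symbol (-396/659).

(-396/659)
  = (263/659)    [-396 ≡ 263 mod 659]
  = -(659/263)    [QR: both ≡ 3 mod 4, sign flips]
  = -(133/263)    [659 ≡ 133 mod 263]
  = -(263/133)    [QR: 133 ≡ 1 mod 4, sign kept]
  = -(130/133)    [263 ≡ 130 mod 133]
  = (65/133)    [133 ≡ 5 mod 8 ⇒ (2/133) = -1]
  = (133/65)    [QR: 65 ≡ 1 mod 4, sign kept]
  = (3/65)    [133 ≡ 3 mod 65]
  = (65/3)    [QR: 65 ≡ 1 mod 4, sign kept]
  = (2/3)    [65 ≡ 2 mod 3]
  = -(1/3)    [3 ≡ 3 mod 8 ⇒ (2/3) = -1]
  = -1    [(1/3) = 1]

-1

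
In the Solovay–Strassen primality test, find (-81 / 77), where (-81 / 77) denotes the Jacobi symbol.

1

(-81 / 77)
  = (73 / 77)    [-81 ≡ 73 mod 77]
  = (77 / 73)    [QR: 73 ≡ 1 mod 4, sign kept]
  = (4 / 73)    [77 ≡ 4 mod 73]
  = (1 / 73)    [73 ≡ 1 mod 8 ⇒ (2 / 73)^2 = +1]
  = 1    [(1 / 73) = 1]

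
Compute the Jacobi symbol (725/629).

1

(725/629)
  = (96/629)    [725 ≡ 96 mod 629]
  = -(3/629)    [629 ≡ 5 mod 8 ⇒ (2/629)^5 = -1]
  = -(629/3)    [QR: 629 ≡ 1 mod 4, sign kept]
  = -(2/3)    [629 ≡ 2 mod 3]
  = (1/3)    [3 ≡ 3 mod 8 ⇒ (2/3) = -1]
  = 1    [(1/3) = 1]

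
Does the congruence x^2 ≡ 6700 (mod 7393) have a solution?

(6700/7393)
  = (1675/7393)    [7393 ≡ 1 mod 8 ⇒ (2/7393)^2 = +1]
  = (7393/1675)    [QR: 7393 ≡ 1 mod 4, sign kept]
  = (693/1675)    [7393 ≡ 693 mod 1675]
  = (1675/693)    [QR: 693 ≡ 1 mod 4, sign kept]
  = (289/693)    [1675 ≡ 289 mod 693]
  = (693/289)    [QR: 289 ≡ 1 mod 4, sign kept]
  = (115/289)    [693 ≡ 115 mod 289]
  = (289/115)    [QR: 289 ≡ 1 mod 4, sign kept]
  = (59/115)    [289 ≡ 59 mod 115]
  = -(115/59)    [QR: both ≡ 3 mod 4, sign flips]
  = -(56/59)    [115 ≡ 56 mod 59]
  = (7/59)    [59 ≡ 3 mod 8 ⇒ (2/59)^3 = -1]
  = -(59/7)    [QR: both ≡ 3 mod 4, sign flips]
  = -(3/7)    [59 ≡ 3 mod 7]
  = (7/3)    [QR: both ≡ 3 mod 4, sign flips]
  = (1/3)    [7 ≡ 1 mod 3]
  = 1    [(1/3) = 1]
The Legendre symbol is 1, so x^2 ≡ 6700 (mod 7393) has solution.

yes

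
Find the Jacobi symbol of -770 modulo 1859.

Pull out -1: (-770/1859) = (-1/1859)·(770/1859). Since 1859 ≡ 3 (mod 4), (-1/1859) = -1. Now have -(770/1859).
Factor out 2: 770 = 2·385. Since 1859 ≡ 3 (mod 8), (2/1859) = -1. Now have (385/1859).
385 ≡ 1 (mod 4), so quadratic reciprocity gives (385/1859) = (1859/385). Reduce: 1859 ≡ 319 (mod 385). Now have (319/385).
385 ≡ 1 (mod 4), so quadratic reciprocity gives (319/385) = (385/319). Reduce: 385 ≡ 66 (mod 319). Now have (66/319).
Factor out 2: 66 = 2·33. Since 319 ≡ 7 (mod 8), (2/319) = +1. Now have (33/319).
33 ≡ 1 (mod 4), so quadratic reciprocity gives (33/319) = (319/33). Reduce: 319 ≡ 22 (mod 33). Now have (22/33).
Factor out 2: 22 = 2·11. Since 33 ≡ 1 (mod 8), (2/33) = +1. Now have (11/33).
33 ≡ 1 (mod 4), so quadratic reciprocity gives (11/33) = (33/11). Reduce: 33 ≡ 0 (mod 11). Now have (0/11).
The numerator is now 0 with denominator 11 > 1: the symbol is 0.

0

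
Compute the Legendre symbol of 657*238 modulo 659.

1

By multiplicativity, (657·238|659) = (657|659)·(238|659).
First factor (657|659):
657 ≡ 1 (mod 4), so quadratic reciprocity gives (657|659) = (659|657). Reduce: 659 ≡ 2 (mod 657). Now have (2|657).
Factor out 2: 2 = 2. Since 657 ≡ 1 (mod 8), (2|657) = +1. Now have (1|657).
(1|657) = 1. Collecting the sign factors: 1.
Second factor (238|659):
Factor out 2: 238 = 2·119. Since 659 ≡ 3 (mod 8), (2|659) = -1. Now have -(119|659).
Both 119 ≡ 3 and 659 ≡ 3 (mod 4), so reciprocity gives (119|659) = -(659|119). Reduce: 659 ≡ 64 (mod 119). Now have (64|119).
Factor out 2: 64 = 2^6. Since 119 ≡ 7 (mod 8), (2|119) = +1, and (2|119)^6 = +1. Now have (1|119).
(1|119) = 1. Collecting the sign factors: 1.
Product: (1)·(1) = 1.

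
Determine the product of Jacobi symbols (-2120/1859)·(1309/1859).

By multiplicativity, (-2120·1309/1859) = (-2120/1859)·(1309/1859).
First factor (-2120/1859):
Reduce the numerator: -2120 ≡ 1598 (mod 1859), so (-2120/1859) = (1598/1859).
Factor out 2: 1598 = 2·799. Since 1859 ≡ 3 (mod 8), (2/1859) = -1. Now have -(799/1859).
Both 799 ≡ 3 and 1859 ≡ 3 (mod 4), so reciprocity gives (799/1859) = -(1859/799). Reduce: 1859 ≡ 261 (mod 799). Now have (261/799).
261 ≡ 1 (mod 4), so quadratic reciprocity gives (261/799) = (799/261). Reduce: 799 ≡ 16 (mod 261). Now have (16/261).
Factor out 2: 16 = 2^4. Since 261 ≡ 5 (mod 8), (2/261) = -1, and (2/261)^4 = +1. Now have (1/261).
(1/261) = 1. Collecting the sign factors: 1.
Second factor (1309/1859):
1309 ≡ 1 (mod 4), so quadratic reciprocity gives (1309/1859) = (1859/1309). Reduce: 1859 ≡ 550 (mod 1309). Now have (550/1309).
Factor out 2: 550 = 2·275. Since 1309 ≡ 5 (mod 8), (2/1309) = -1. Now have -(275/1309).
1309 ≡ 1 (mod 4), so quadratic reciprocity gives (275/1309) = (1309/275). Reduce: 1309 ≡ 209 (mod 275). Now have -(209/275).
209 ≡ 1 (mod 4), so quadratic reciprocity gives (209/275) = (275/209). Reduce: 275 ≡ 66 (mod 209). Now have -(66/209).
Factor out 2: 66 = 2·33. Since 209 ≡ 1 (mod 8), (2/209) = +1. Now have -(33/209).
33 ≡ 1 (mod 4), so quadratic reciprocity gives (33/209) = (209/33). Reduce: 209 ≡ 11 (mod 33). Now have -(11/33).
33 ≡ 1 (mod 4), so quadratic reciprocity gives (11/33) = (33/11). Reduce: 33 ≡ 0 (mod 11). Now have -(0/11).
The numerator is now 0 with denominator 11 > 1: the symbol is 0.
Product: (1)·(0) = 0.

0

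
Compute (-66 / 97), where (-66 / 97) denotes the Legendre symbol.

1

(-66 / 97)
  = (31 / 97)    [-66 ≡ 31 mod 97]
  = (97 / 31)    [QR: 97 ≡ 1 mod 4, sign kept]
  = (4 / 31)    [97 ≡ 4 mod 31]
  = (1 / 31)    [31 ≡ 7 mod 8 ⇒ (2 / 31)^2 = +1]
  = 1    [(1 / 31) = 1]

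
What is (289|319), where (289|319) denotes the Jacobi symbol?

289 ≡ 1 (mod 4), so quadratic reciprocity gives (289|319) = (319|289). Reduce: 319 ≡ 30 (mod 289). Now have (30|289).
Factor out 2: 30 = 2·15. Since 289 ≡ 1 (mod 8), (2|289) = +1. Now have (15|289).
289 ≡ 1 (mod 4), so quadratic reciprocity gives (15|289) = (289|15). Reduce: 289 ≡ 4 (mod 15). Now have (4|15).
Factor out 2: 4 = 2^2. Since 15 ≡ 7 (mod 8), (2|15) = +1, and (2|15)^2 = +1. Now have (1|15).
(1|15) = 1. Collecting the sign factors: 1.

1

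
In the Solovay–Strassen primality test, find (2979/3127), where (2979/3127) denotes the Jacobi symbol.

1

Both 2979 ≡ 3 and 3127 ≡ 3 (mod 4), so reciprocity gives (2979/3127) = -(3127/2979). Reduce: 3127 ≡ 148 (mod 2979). Now have -(148/2979).
Factor out 2: 148 = 2^2·37. Since 2979 ≡ 3 (mod 8), (2/2979) = -1, and (2/2979)^2 = +1. Now have -(37/2979).
37 ≡ 1 (mod 4), so quadratic reciprocity gives (37/2979) = (2979/37). Reduce: 2979 ≡ 19 (mod 37). Now have -(19/37).
37 ≡ 1 (mod 4), so quadratic reciprocity gives (19/37) = (37/19). Reduce: 37 ≡ 18 (mod 19). Now have -(18/19).
Factor out 2: 18 = 2·9. Since 19 ≡ 3 (mod 8), (2/19) = -1. Now have (9/19).
9 ≡ 1 (mod 4), so quadratic reciprocity gives (9/19) = (19/9). Reduce: 19 ≡ 1 (mod 9). Now have (1/9).
(1/9) = 1. Collecting the sign factors: 1.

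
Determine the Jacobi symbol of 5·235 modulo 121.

By multiplicativity, (5·235/121) = (5/121)·(235/121).
First factor (5/121):
(5/121)
  = (121/5)    [QR: 5 ≡ 1 mod 4, sign kept]
  = (1/5)    [121 ≡ 1 mod 5]
  = 1    [(1/5) = 1]
Second factor (235/121):
(235/121)
  = (114/121)    [235 ≡ 114 mod 121]
  = (57/121)    [121 ≡ 1 mod 8 ⇒ (2/121) = +1]
  = (121/57)    [QR: 57 ≡ 1 mod 4, sign kept]
  = (7/57)    [121 ≡ 7 mod 57]
  = (57/7)    [QR: 57 ≡ 1 mod 4, sign kept]
  = (1/7)    [57 ≡ 1 mod 7]
  = 1    [(1/7) = 1]
Product: (1)·(1) = 1.

1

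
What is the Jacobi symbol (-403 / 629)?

-1

(-403 / 629)
  = (226 / 629)    [-403 ≡ 226 mod 629]
  = -(113 / 629)    [629 ≡ 5 mod 8 ⇒ (2 / 629) = -1]
  = -(629 / 113)    [QR: 113 ≡ 1 mod 4, sign kept]
  = -(64 / 113)    [629 ≡ 64 mod 113]
  = -(1 / 113)    [113 ≡ 1 mod 8 ⇒ (2 / 113)^6 = +1]
  = -1    [(1 / 113) = 1]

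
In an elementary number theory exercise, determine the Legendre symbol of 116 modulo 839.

(116/839)
  = (29/839)    [839 ≡ 7 mod 8 ⇒ (2/839)^2 = +1]
  = (839/29)    [QR: 29 ≡ 1 mod 4, sign kept]
  = (27/29)    [839 ≡ 27 mod 29]
  = (29/27)    [QR: 29 ≡ 1 mod 4, sign kept]
  = (2/27)    [29 ≡ 2 mod 27]
  = -(1/27)    [27 ≡ 3 mod 8 ⇒ (2/27) = -1]
  = -1    [(1/27) = 1]

-1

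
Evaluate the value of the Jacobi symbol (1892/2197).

-1

(1892/2197)
  = (473/2197)    [2197 ≡ 5 mod 8 ⇒ (2/2197)^2 = +1]
  = (2197/473)    [QR: 473 ≡ 1 mod 4, sign kept]
  = (305/473)    [2197 ≡ 305 mod 473]
  = (473/305)    [QR: 305 ≡ 1 mod 4, sign kept]
  = (168/305)    [473 ≡ 168 mod 305]
  = (21/305)    [305 ≡ 1 mod 8 ⇒ (2/305)^3 = +1]
  = (305/21)    [QR: 21 ≡ 1 mod 4, sign kept]
  = (11/21)    [305 ≡ 11 mod 21]
  = (21/11)    [QR: 21 ≡ 1 mod 4, sign kept]
  = (10/11)    [21 ≡ 10 mod 11]
  = -(5/11)    [11 ≡ 3 mod 8 ⇒ (2/11) = -1]
  = -(11/5)    [QR: 5 ≡ 1 mod 4, sign kept]
  = -(1/5)    [11 ≡ 1 mod 5]
  = -1    [(1/5) = 1]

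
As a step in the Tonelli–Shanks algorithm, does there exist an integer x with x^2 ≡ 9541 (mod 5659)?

yes

(9541|5659)
  = (3882|5659)    [9541 ≡ 3882 mod 5659]
  = -(1941|5659)    [5659 ≡ 3 mod 8 ⇒ (2|5659) = -1]
  = -(5659|1941)    [QR: 1941 ≡ 1 mod 4, sign kept]
  = -(1777|1941)    [5659 ≡ 1777 mod 1941]
  = -(1941|1777)    [QR: 1777 ≡ 1 mod 4, sign kept]
  = -(164|1777)    [1941 ≡ 164 mod 1777]
  = -(41|1777)    [1777 ≡ 1 mod 8 ⇒ (2|1777)^2 = +1]
  = -(1777|41)    [QR: 41 ≡ 1 mod 4, sign kept]
  = -(14|41)    [1777 ≡ 14 mod 41]
  = -(7|41)    [41 ≡ 1 mod 8 ⇒ (2|41) = +1]
  = -(41|7)    [QR: 41 ≡ 1 mod 4, sign kept]
  = -(6|7)    [41 ≡ 6 mod 7]
  = -(3|7)    [7 ≡ 7 mod 8 ⇒ (2|7) = +1]
  = (7|3)    [QR: both ≡ 3 mod 4, sign flips]
  = (1|3)    [7 ≡ 1 mod 3]
  = 1    [(1|3) = 1]
The Legendre symbol is 1, so x^2 ≡ 9541 (mod 5659) has solution.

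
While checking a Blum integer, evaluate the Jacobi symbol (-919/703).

Pull out -1: (-919/703) = (-1/703)·(919/703). Since 703 ≡ 3 (mod 4), (-1/703) = -1. Now have -(919/703).
Reduce the numerator: 919 ≡ 216 (mod 703), so (919/703) = (216/703).
Factor out 2: 216 = 2^3·27. Since 703 ≡ 7 (mod 8), (2/703) = +1, and (2/703)^3 = +1. Now have -(27/703).
Both 27 ≡ 3 and 703 ≡ 3 (mod 4), so reciprocity gives (27/703) = -(703/27). Reduce: 703 ≡ 1 (mod 27). Now have (1/27).
(1/27) = 1. Collecting the sign factors: 1.

1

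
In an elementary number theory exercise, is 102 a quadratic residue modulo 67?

yes

Reduce the numerator: 102 ≡ 35 (mod 67), so (102/67) = (35/67).
Both 35 ≡ 3 and 67 ≡ 3 (mod 4), so reciprocity gives (35/67) = -(67/35). Reduce: 67 ≡ 32 (mod 35). Now have -(32/35).
Factor out 2: 32 = 2^5. Since 35 ≡ 3 (mod 8), (2/35) = -1, and (2/35)^5 = -1. Now have (1/35).
(1/35) = 1. Collecting the sign factors: 1.
The Legendre symbol is 1, so x^2 ≡ 102 (mod 67) has solution.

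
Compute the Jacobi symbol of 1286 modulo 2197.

(1286 / 2197)
  = -(643 / 2197)    [2197 ≡ 5 mod 8 ⇒ (2 / 2197) = -1]
  = -(2197 / 643)    [QR: 2197 ≡ 1 mod 4, sign kept]
  = -(268 / 643)    [2197 ≡ 268 mod 643]
  = -(67 / 643)    [643 ≡ 3 mod 8 ⇒ (2 / 643)^2 = +1]
  = (643 / 67)    [QR: both ≡ 3 mod 4, sign flips]
  = (40 / 67)    [643 ≡ 40 mod 67]
  = -(5 / 67)    [67 ≡ 3 mod 8 ⇒ (2 / 67)^3 = -1]
  = -(67 / 5)    [QR: 5 ≡ 1 mod 4, sign kept]
  = -(2 / 5)    [67 ≡ 2 mod 5]
  = (1 / 5)    [5 ≡ 5 mod 8 ⇒ (2 / 5) = -1]
  = 1    [(1 / 5) = 1]

1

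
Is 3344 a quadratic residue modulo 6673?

Factor out 2: 3344 = 2^4·209. Since 6673 ≡ 1 (mod 8), (2|6673) = +1, and (2|6673)^4 = +1. Now have (209|6673).
209 ≡ 1 (mod 4), so quadratic reciprocity gives (209|6673) = (6673|209). Reduce: 6673 ≡ 194 (mod 209). Now have (194|209).
Factor out 2: 194 = 2·97. Since 209 ≡ 1 (mod 8), (2|209) = +1. Now have (97|209).
97 ≡ 1 (mod 4), so quadratic reciprocity gives (97|209) = (209|97). Reduce: 209 ≡ 15 (mod 97). Now have (15|97).
97 ≡ 1 (mod 4), so quadratic reciprocity gives (15|97) = (97|15). Reduce: 97 ≡ 7 (mod 15). Now have (7|15).
Both 7 ≡ 3 and 15 ≡ 3 (mod 4), so reciprocity gives (7|15) = -(15|7). Reduce: 15 ≡ 1 (mod 7). Now have -(1|7).
(1|7) = 1. Collecting the sign factors: -1.
(3344|6673) = -1, and 6673 is prime, so 3344 is not a quadratic residue mod 6673.

no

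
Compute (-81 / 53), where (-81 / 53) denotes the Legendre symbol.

Reduce the numerator: -81 ≡ 25 (mod 53), so (-81 / 53) = (25 / 53).
25 ≡ 1 (mod 4), so quadratic reciprocity gives (25 / 53) = (53 / 25). Reduce: 53 ≡ 3 (mod 25). Now have (3 / 25).
25 ≡ 1 (mod 4), so quadratic reciprocity gives (3 / 25) = (25 / 3). Reduce: 25 ≡ 1 (mod 3). Now have (1 / 3).
(1 / 3) = 1. Collecting the sign factors: 1.

1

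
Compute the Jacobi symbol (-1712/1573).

1

Reduce the numerator: -1712 ≡ 1434 (mod 1573), so (-1712/1573) = (1434/1573).
Factor out 2: 1434 = 2·717. Since 1573 ≡ 5 (mod 8), (2/1573) = -1. Now have -(717/1573).
717 ≡ 1 (mod 4), so quadratic reciprocity gives (717/1573) = (1573/717). Reduce: 1573 ≡ 139 (mod 717). Now have -(139/717).
717 ≡ 1 (mod 4), so quadratic reciprocity gives (139/717) = (717/139). Reduce: 717 ≡ 22 (mod 139). Now have -(22/139).
Factor out 2: 22 = 2·11. Since 139 ≡ 3 (mod 8), (2/139) = -1. Now have (11/139).
Both 11 ≡ 3 and 139 ≡ 3 (mod 4), so reciprocity gives (11/139) = -(139/11). Reduce: 139 ≡ 7 (mod 11). Now have -(7/11).
Both 7 ≡ 3 and 11 ≡ 3 (mod 4), so reciprocity gives (7/11) = -(11/7). Reduce: 11 ≡ 4 (mod 7). Now have (4/7).
Factor out 2: 4 = 2^2. Since 7 ≡ 7 (mod 8), (2/7) = +1, and (2/7)^2 = +1. Now have (1/7).
(1/7) = 1. Collecting the sign factors: 1.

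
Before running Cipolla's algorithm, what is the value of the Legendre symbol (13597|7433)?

(13597|7433)
  = (6164|7433)    [13597 ≡ 6164 mod 7433]
  = (1541|7433)    [7433 ≡ 1 mod 8 ⇒ (2|7433)^2 = +1]
  = (7433|1541)    [QR: 1541 ≡ 1 mod 4, sign kept]
  = (1269|1541)    [7433 ≡ 1269 mod 1541]
  = (1541|1269)    [QR: 1269 ≡ 1 mod 4, sign kept]
  = (272|1269)    [1541 ≡ 272 mod 1269]
  = (17|1269)    [1269 ≡ 5 mod 8 ⇒ (2|1269)^4 = +1]
  = (1269|17)    [QR: 17 ≡ 1 mod 4, sign kept]
  = (11|17)    [1269 ≡ 11 mod 17]
  = (17|11)    [QR: 17 ≡ 1 mod 4, sign kept]
  = (6|11)    [17 ≡ 6 mod 11]
  = -(3|11)    [11 ≡ 3 mod 8 ⇒ (2|11) = -1]
  = (11|3)    [QR: both ≡ 3 mod 4, sign flips]
  = (2|3)    [11 ≡ 2 mod 3]
  = -(1|3)    [3 ≡ 3 mod 8 ⇒ (2|3) = -1]
  = -1    [(1|3) = 1]

-1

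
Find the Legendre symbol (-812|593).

-1

Pull out -1: (-812|593) = (-1|593)·(812|593). Since 593 ≡ 1 (mod 4), (-1|593) = +1. Now have (812|593).
Reduce the numerator: 812 ≡ 219 (mod 593), so (812|593) = (219|593).
593 ≡ 1 (mod 4), so quadratic reciprocity gives (219|593) = (593|219). Reduce: 593 ≡ 155 (mod 219). Now have (155|219).
Both 155 ≡ 3 and 219 ≡ 3 (mod 4), so reciprocity gives (155|219) = -(219|155). Reduce: 219 ≡ 64 (mod 155). Now have -(64|155).
Factor out 2: 64 = 2^6. Since 155 ≡ 3 (mod 8), (2|155) = -1, and (2|155)^6 = +1. Now have -(1|155).
(1|155) = 1. Collecting the sign factors: -1.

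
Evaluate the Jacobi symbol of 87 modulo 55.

Reduce the numerator: 87 ≡ 32 (mod 55), so (87 / 55) = (32 / 55).
Factor out 2: 32 = 2^5. Since 55 ≡ 7 (mod 8), (2 / 55) = +1, and (2 / 55)^5 = +1. Now have (1 / 55).
(1 / 55) = 1. Collecting the sign factors: 1.

1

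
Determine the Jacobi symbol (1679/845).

1

(1679/845)
  = (834/845)    [1679 ≡ 834 mod 845]
  = -(417/845)    [845 ≡ 5 mod 8 ⇒ (2/845) = -1]
  = -(845/417)    [QR: 417 ≡ 1 mod 4, sign kept]
  = -(11/417)    [845 ≡ 11 mod 417]
  = -(417/11)    [QR: 417 ≡ 1 mod 4, sign kept]
  = -(10/11)    [417 ≡ 10 mod 11]
  = (5/11)    [11 ≡ 3 mod 8 ⇒ (2/11) = -1]
  = (11/5)    [QR: 5 ≡ 1 mod 4, sign kept]
  = (1/5)    [11 ≡ 1 mod 5]
  = 1    [(1/5) = 1]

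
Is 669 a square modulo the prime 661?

no

(669/661)
  = (8/661)    [669 ≡ 8 mod 661]
  = -(1/661)    [661 ≡ 5 mod 8 ⇒ (2/661)^3 = -1]
  = -1    [(1/661) = 1]
(669/661) = -1, and 661 is prime, so 669 is not a quadratic residue mod 661.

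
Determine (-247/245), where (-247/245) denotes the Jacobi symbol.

-1

(-247/245)
  = (243/245)    [-247 ≡ 243 mod 245]
  = (245/243)    [QR: 245 ≡ 1 mod 4, sign kept]
  = (2/243)    [245 ≡ 2 mod 243]
  = -(1/243)    [243 ≡ 3 mod 8 ⇒ (2/243) = -1]
  = -1    [(1/243) = 1]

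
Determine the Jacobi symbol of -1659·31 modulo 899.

By multiplicativity, (-1659·31/899) = (-1659/899)·(31/899).
First factor (-1659/899):
(-1659/899)
  = -(1659/899)    [899 ≡ 3 mod 4 ⇒ (-1/899) = -1]
  = -(760/899)    [1659 ≡ 760 mod 899]
  = (95/899)    [899 ≡ 3 mod 8 ⇒ (2/899)^3 = -1]
  = -(899/95)    [QR: both ≡ 3 mod 4, sign flips]
  = -(44/95)    [899 ≡ 44 mod 95]
  = -(11/95)    [95 ≡ 7 mod 8 ⇒ (2/95)^2 = +1]
  = (95/11)    [QR: both ≡ 3 mod 4, sign flips]
  = (7/11)    [95 ≡ 7 mod 11]
  = -(11/7)    [QR: both ≡ 3 mod 4, sign flips]
  = -(4/7)    [11 ≡ 4 mod 7]
  = -(1/7)    [7 ≡ 7 mod 8 ⇒ (2/7)^2 = +1]
  = -1    [(1/7) = 1]
Second factor (31/899):
(31/899)
  = -(899/31)    [QR: both ≡ 3 mod 4, sign flips]
  = -(0/31)    [899 ≡ 0 mod 31]
  = 0    [numerator 0, gcd > 1]
Product: (-1)·(0) = 0.

0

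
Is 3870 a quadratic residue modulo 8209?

no

Factor out 2: 3870 = 2·1935. Since 8209 ≡ 1 (mod 8), (2|8209) = +1. Now have (1935|8209).
8209 ≡ 1 (mod 4), so quadratic reciprocity gives (1935|8209) = (8209|1935). Reduce: 8209 ≡ 469 (mod 1935). Now have (469|1935).
469 ≡ 1 (mod 4), so quadratic reciprocity gives (469|1935) = (1935|469). Reduce: 1935 ≡ 59 (mod 469). Now have (59|469).
469 ≡ 1 (mod 4), so quadratic reciprocity gives (59|469) = (469|59). Reduce: 469 ≡ 56 (mod 59). Now have (56|59).
Factor out 2: 56 = 2^3·7. Since 59 ≡ 3 (mod 8), (2|59) = -1, and (2|59)^3 = -1. Now have -(7|59).
Both 7 ≡ 3 and 59 ≡ 3 (mod 4), so reciprocity gives (7|59) = -(59|7). Reduce: 59 ≡ 3 (mod 7). Now have (3|7).
Both 3 ≡ 3 and 7 ≡ 3 (mod 4), so reciprocity gives (3|7) = -(7|3). Reduce: 7 ≡ 1 (mod 3). Now have -(1|3).
(1|3) = 1. Collecting the sign factors: -1.
The Legendre symbol is -1, so x^2 ≡ 3870 (mod 8209) has no solution.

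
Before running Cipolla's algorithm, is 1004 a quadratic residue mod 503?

(1004/503)
  = (501/503)    [1004 ≡ 501 mod 503]
  = (503/501)    [QR: 501 ≡ 1 mod 4, sign kept]
  = (2/501)    [503 ≡ 2 mod 501]
  = -(1/501)    [501 ≡ 5 mod 8 ⇒ (2/501) = -1]
  = -1    [(1/501) = 1]
The Legendre symbol is -1, so x^2 ≡ 1004 (mod 503) has no solution.

no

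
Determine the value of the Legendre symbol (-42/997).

(-42/997)
  = (955/997)    [-42 ≡ 955 mod 997]
  = (997/955)    [QR: 997 ≡ 1 mod 4, sign kept]
  = (42/955)    [997 ≡ 42 mod 955]
  = -(21/955)    [955 ≡ 3 mod 8 ⇒ (2/955) = -1]
  = -(955/21)    [QR: 21 ≡ 1 mod 4, sign kept]
  = -(10/21)    [955 ≡ 10 mod 21]
  = (5/21)    [21 ≡ 5 mod 8 ⇒ (2/21) = -1]
  = (21/5)    [QR: 5 ≡ 1 mod 4, sign kept]
  = (1/5)    [21 ≡ 1 mod 5]
  = 1    [(1/5) = 1]

1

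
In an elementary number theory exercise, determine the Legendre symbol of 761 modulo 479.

-1

Reduce the numerator: 761 ≡ 282 (mod 479), so (761/479) = (282/479).
Factor out 2: 282 = 2·141. Since 479 ≡ 7 (mod 8), (2/479) = +1. Now have (141/479).
141 ≡ 1 (mod 4), so quadratic reciprocity gives (141/479) = (479/141). Reduce: 479 ≡ 56 (mod 141). Now have (56/141).
Factor out 2: 56 = 2^3·7. Since 141 ≡ 5 (mod 8), (2/141) = -1, and (2/141)^3 = -1. Now have -(7/141).
141 ≡ 1 (mod 4), so quadratic reciprocity gives (7/141) = (141/7). Reduce: 141 ≡ 1 (mod 7). Now have -(1/7).
(1/7) = 1. Collecting the sign factors: -1.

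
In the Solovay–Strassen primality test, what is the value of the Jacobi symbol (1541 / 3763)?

1

(1541 / 3763)
  = (3763 / 1541)    [QR: 1541 ≡ 1 mod 4, sign kept]
  = (681 / 1541)    [3763 ≡ 681 mod 1541]
  = (1541 / 681)    [QR: 681 ≡ 1 mod 4, sign kept]
  = (179 / 681)    [1541 ≡ 179 mod 681]
  = (681 / 179)    [QR: 681 ≡ 1 mod 4, sign kept]
  = (144 / 179)    [681 ≡ 144 mod 179]
  = (9 / 179)    [179 ≡ 3 mod 8 ⇒ (2 / 179)^4 = +1]
  = (179 / 9)    [QR: 9 ≡ 1 mod 4, sign kept]
  = (8 / 9)    [179 ≡ 8 mod 9]
  = (1 / 9)    [9 ≡ 1 mod 8 ⇒ (2 / 9)^3 = +1]
  = 1    [(1 / 9) = 1]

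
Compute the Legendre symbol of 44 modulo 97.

1

(44 / 97)
  = (11 / 97)    [97 ≡ 1 mod 8 ⇒ (2 / 97)^2 = +1]
  = (97 / 11)    [QR: 97 ≡ 1 mod 4, sign kept]
  = (9 / 11)    [97 ≡ 9 mod 11]
  = (11 / 9)    [QR: 9 ≡ 1 mod 4, sign kept]
  = (2 / 9)    [11 ≡ 2 mod 9]
  = (1 / 9)    [9 ≡ 1 mod 8 ⇒ (2 / 9) = +1]
  = 1    [(1 / 9) = 1]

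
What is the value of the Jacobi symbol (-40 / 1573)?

1

Reduce the numerator: -40 ≡ 1533 (mod 1573), so (-40 / 1573) = (1533 / 1573).
1533 ≡ 1 (mod 4), so quadratic reciprocity gives (1533 / 1573) = (1573 / 1533). Reduce: 1573 ≡ 40 (mod 1533). Now have (40 / 1533).
Factor out 2: 40 = 2^3·5. Since 1533 ≡ 5 (mod 8), (2 / 1533) = -1, and (2 / 1533)^3 = -1. Now have -(5 / 1533).
5 ≡ 1 (mod 4), so quadratic reciprocity gives (5 / 1533) = (1533 / 5). Reduce: 1533 ≡ 3 (mod 5). Now have -(3 / 5).
5 ≡ 1 (mod 4), so quadratic reciprocity gives (3 / 5) = (5 / 3). Reduce: 5 ≡ 2 (mod 3). Now have -(2 / 3).
Factor out 2: 2 = 2. Since 3 ≡ 3 (mod 8), (2 / 3) = -1. Now have (1 / 3).
(1 / 3) = 1. Collecting the sign factors: 1.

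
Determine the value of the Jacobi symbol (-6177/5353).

Reduce the numerator: -6177 ≡ 4529 (mod 5353), so (-6177/5353) = (4529/5353).
4529 ≡ 1 (mod 4), so quadratic reciprocity gives (4529/5353) = (5353/4529). Reduce: 5353 ≡ 824 (mod 4529). Now have (824/4529).
Factor out 2: 824 = 2^3·103. Since 4529 ≡ 1 (mod 8), (2/4529) = +1, and (2/4529)^3 = +1. Now have (103/4529).
4529 ≡ 1 (mod 4), so quadratic reciprocity gives (103/4529) = (4529/103). Reduce: 4529 ≡ 100 (mod 103). Now have (100/103).
Factor out 2: 100 = 2^2·25. Since 103 ≡ 7 (mod 8), (2/103) = +1, and (2/103)^2 = +1. Now have (25/103).
25 ≡ 1 (mod 4), so quadratic reciprocity gives (25/103) = (103/25). Reduce: 103 ≡ 3 (mod 25). Now have (3/25).
25 ≡ 1 (mod 4), so quadratic reciprocity gives (3/25) = (25/3). Reduce: 25 ≡ 1 (mod 3). Now have (1/3).
(1/3) = 1. Collecting the sign factors: 1.

1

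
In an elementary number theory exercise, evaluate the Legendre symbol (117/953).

117 ≡ 1 (mod 4), so quadratic reciprocity gives (117/953) = (953/117). Reduce: 953 ≡ 17 (mod 117). Now have (17/117).
17 ≡ 1 (mod 4), so quadratic reciprocity gives (17/117) = (117/17). Reduce: 117 ≡ 15 (mod 17). Now have (15/17).
17 ≡ 1 (mod 4), so quadratic reciprocity gives (15/17) = (17/15). Reduce: 17 ≡ 2 (mod 15). Now have (2/15).
Factor out 2: 2 = 2. Since 15 ≡ 7 (mod 8), (2/15) = +1. Now have (1/15).
(1/15) = 1. Collecting the sign factors: 1.

1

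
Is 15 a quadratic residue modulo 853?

(15/853)
  = (853/15)    [QR: 853 ≡ 1 mod 4, sign kept]
  = (13/15)    [853 ≡ 13 mod 15]
  = (15/13)    [QR: 13 ≡ 1 mod 4, sign kept]
  = (2/13)    [15 ≡ 2 mod 13]
  = -(1/13)    [13 ≡ 5 mod 8 ⇒ (2/13) = -1]
  = -1    [(1/13) = 1]
The Legendre symbol is -1, so x^2 ≡ 15 (mod 853) has no solution.

no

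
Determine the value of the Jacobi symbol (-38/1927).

(-38/1927)
  = -(38/1927)    [1927 ≡ 3 mod 4 ⇒ (-1/1927) = -1]
  = -(19/1927)    [1927 ≡ 7 mod 8 ⇒ (2/1927) = +1]
  = (1927/19)    [QR: both ≡ 3 mod 4, sign flips]
  = (8/19)    [1927 ≡ 8 mod 19]
  = -(1/19)    [19 ≡ 3 mod 8 ⇒ (2/19)^3 = -1]
  = -1    [(1/19) = 1]

-1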